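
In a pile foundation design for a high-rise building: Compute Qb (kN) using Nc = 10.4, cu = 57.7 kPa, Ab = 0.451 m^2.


Using Qb = Nc * cu * Ab
Qb = 10.4 * 57.7 * 0.451
Qb = 270.64 kN


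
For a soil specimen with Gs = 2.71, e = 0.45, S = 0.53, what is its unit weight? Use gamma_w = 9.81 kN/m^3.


Result: 19.948 kN/m^3

Derivation:
Using gamma = gamma_w * (Gs + S*e) / (1 + e)
Numerator: Gs + S*e = 2.71 + 0.53*0.45 = 2.9485
Denominator: 1 + e = 1 + 0.45 = 1.45
gamma = 9.81 * 2.9485 / 1.45
gamma = 19.948 kN/m^3


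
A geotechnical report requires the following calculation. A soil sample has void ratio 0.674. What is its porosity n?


Result: 0.4026

Derivation:
Using the relation n = e / (1 + e)
n = 0.674 / (1 + 0.674)
n = 0.674 / 1.674
n = 0.4026


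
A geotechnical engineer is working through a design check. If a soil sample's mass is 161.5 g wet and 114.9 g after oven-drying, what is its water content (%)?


Result: 40.56 %

Derivation:
Using w = (m_wet - m_dry) / m_dry * 100
m_wet - m_dry = 161.5 - 114.9 = 46.6 g
w = 46.6 / 114.9 * 100
w = 40.56 %


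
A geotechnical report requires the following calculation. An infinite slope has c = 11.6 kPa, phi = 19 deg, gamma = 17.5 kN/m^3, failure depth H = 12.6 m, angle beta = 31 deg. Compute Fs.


Using Fs = c / (gamma*H*sin(beta)*cos(beta)) + tan(phi)/tan(beta)
Cohesion contribution = 11.6 / (17.5*12.6*sin(31)*cos(31))
Cohesion contribution = 0.119164
Friction contribution = tan(19)/tan(31) = 0.573057
Fs = 0.119164 + 0.573057
Fs = 0.692


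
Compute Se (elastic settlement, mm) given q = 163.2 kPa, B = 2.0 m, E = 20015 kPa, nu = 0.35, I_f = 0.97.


Using Se = q * B * (1 - nu^2) * I_f / E
1 - nu^2 = 1 - 0.35^2 = 0.8775
Se = 163.2 * 2.0 * 0.8775 * 0.97 / 20015
Se = 0.013881 m
Convert to mm: Se = 0.013881 * 1000 = 13.881 mm


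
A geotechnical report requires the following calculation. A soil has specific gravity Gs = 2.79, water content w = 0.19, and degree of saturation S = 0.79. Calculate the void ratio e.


Result: 0.671

Derivation:
Using the relation e = Gs * w / S
e = 2.79 * 0.19 / 0.79
e = 0.671


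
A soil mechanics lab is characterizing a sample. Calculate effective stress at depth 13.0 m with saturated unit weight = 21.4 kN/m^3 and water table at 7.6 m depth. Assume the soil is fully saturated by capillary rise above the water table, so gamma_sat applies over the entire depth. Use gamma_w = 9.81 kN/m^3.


Result: 225.23 kPa

Derivation:
Total stress = gamma_sat * depth
sigma = 21.4 * 13.0 = 278.2 kPa
Pore water pressure u = gamma_w * (depth - d_wt)
u = 9.81 * (13.0 - 7.6) = 52.974 kPa
Effective stress = sigma - u
sigma' = 278.2 - 52.974 = 225.23 kPa


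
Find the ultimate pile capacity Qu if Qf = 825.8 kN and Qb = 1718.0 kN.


Result: 2543.8 kN

Derivation:
Using Qu = Qf + Qb
Qu = 825.8 + 1718.0
Qu = 2543.8 kN


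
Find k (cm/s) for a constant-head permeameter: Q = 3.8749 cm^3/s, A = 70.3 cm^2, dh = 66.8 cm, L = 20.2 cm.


Compute hydraulic gradient:
i = dh / L = 66.8 / 20.2 = 3.30693
Then apply Darcy's law:
k = Q / (A * i)
k = 3.8749 / (70.3 * 3.30693)
k = 3.8749 / 232.477
k = 0.016668 cm/s


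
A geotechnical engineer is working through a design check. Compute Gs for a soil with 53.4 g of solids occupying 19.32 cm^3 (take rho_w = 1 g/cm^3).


Result: 2.764

Derivation:
Using Gs = m_s / (V_s * rho_w)
Since rho_w = 1 g/cm^3:
Gs = 53.4 / 19.32
Gs = 2.764


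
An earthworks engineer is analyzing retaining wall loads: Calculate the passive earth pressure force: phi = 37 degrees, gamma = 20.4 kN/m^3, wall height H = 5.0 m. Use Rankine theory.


Compute passive earth pressure coefficient:
Kp = tan^2(45 + phi/2) = tan^2(63.5) = 4.022791
Compute passive force:
Pp = 0.5 * Kp * gamma * H^2
Pp = 0.5 * 4.022791 * 20.4 * 5.0^2
Pp = 1025.81 kN/m


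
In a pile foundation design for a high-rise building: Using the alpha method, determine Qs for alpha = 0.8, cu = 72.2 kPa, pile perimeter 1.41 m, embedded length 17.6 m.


Using Qs = alpha * cu * perimeter * L
Qs = 0.8 * 72.2 * 1.41 * 17.6
Qs = 1433.37 kN


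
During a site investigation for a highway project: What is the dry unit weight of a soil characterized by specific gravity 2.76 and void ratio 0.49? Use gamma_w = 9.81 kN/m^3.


Using gamma_d = Gs * gamma_w / (1 + e)
gamma_d = 2.76 * 9.81 / (1 + 0.49)
gamma_d = 2.76 * 9.81 / 1.49
gamma_d = 18.172 kN/m^3


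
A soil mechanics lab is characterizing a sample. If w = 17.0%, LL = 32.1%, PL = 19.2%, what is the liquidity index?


First compute the plasticity index:
PI = LL - PL = 32.1 - 19.2 = 12.9
Then compute the liquidity index:
LI = (w - PL) / PI
LI = (17.0 - 19.2) / 12.9
LI = -0.171


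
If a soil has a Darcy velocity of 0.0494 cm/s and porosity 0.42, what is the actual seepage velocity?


Using v_s = v_d / n
v_s = 0.0494 / 0.42
v_s = 0.11762 cm/s


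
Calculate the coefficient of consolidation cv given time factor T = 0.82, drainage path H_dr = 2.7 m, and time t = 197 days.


Using cv = T * H_dr^2 / t
H_dr^2 = 2.7^2 = 7.29
cv = 0.82 * 7.29 / 197
cv = 0.03034 m^2/day


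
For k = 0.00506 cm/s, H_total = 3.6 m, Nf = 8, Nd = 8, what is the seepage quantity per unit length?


Convert k to m/s for unit consistency with H:
k = 0.00506 cm/s = 0.00506 / 100 m/s = 5.06e-05 m/s
Using q = k * H * Nf / Nd
Nf / Nd = 8 / 8 = 1.0
q = 5.06e-05 * 3.6 * 1.0
q = 0.0001822 m^3/s per m


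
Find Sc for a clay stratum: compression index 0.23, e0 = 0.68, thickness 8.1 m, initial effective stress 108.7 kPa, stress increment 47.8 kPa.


Using Sc = Cc * H / (1 + e0) * log10((sigma0 + delta_sigma) / sigma0)
Stress ratio = (108.7 + 47.8) / 108.7 = 1.43974
log10(1.43974) = 0.158285
Cc * H / (1 + e0) = 0.23 * 8.1 / (1 + 0.68) = 1.10893
Sc = 1.10893 * 0.158285
Sc = 0.1755 m


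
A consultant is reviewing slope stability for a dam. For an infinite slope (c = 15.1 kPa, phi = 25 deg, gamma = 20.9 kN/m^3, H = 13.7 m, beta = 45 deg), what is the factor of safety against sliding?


Result: 0.572

Derivation:
Using Fs = c / (gamma*H*sin(beta)*cos(beta)) + tan(phi)/tan(beta)
Cohesion contribution = 15.1 / (20.9*13.7*sin(45)*cos(45))
Cohesion contribution = 0.105473
Friction contribution = tan(25)/tan(45) = 0.466308
Fs = 0.105473 + 0.466308
Fs = 0.572


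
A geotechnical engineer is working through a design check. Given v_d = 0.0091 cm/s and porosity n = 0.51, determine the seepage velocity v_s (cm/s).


Using v_s = v_d / n
v_s = 0.0091 / 0.51
v_s = 0.01784 cm/s


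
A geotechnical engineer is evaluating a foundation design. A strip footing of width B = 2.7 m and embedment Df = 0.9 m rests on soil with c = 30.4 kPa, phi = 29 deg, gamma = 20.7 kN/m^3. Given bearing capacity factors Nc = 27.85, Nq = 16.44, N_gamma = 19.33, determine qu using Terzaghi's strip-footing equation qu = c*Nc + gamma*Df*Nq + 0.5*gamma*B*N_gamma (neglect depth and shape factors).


Result: 1693.09 kPa

Derivation:
Compute qu = c*Nc + gamma*Df*Nq + 0.5*gamma*B*N_gamma
Term 1: 30.4 * 27.85 = 846.64
Term 2: 20.7 * 0.9 * 16.44 = 306.2772
Term 3: 0.5 * 20.7 * 2.7 * 19.33 = 540.17685
qu = 846.64 + 306.2772 + 540.17685
qu = 1693.09 kPa


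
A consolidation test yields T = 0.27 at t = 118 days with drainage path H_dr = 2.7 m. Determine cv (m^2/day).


Result: 0.01668 m^2/day

Derivation:
Using cv = T * H_dr^2 / t
H_dr^2 = 2.7^2 = 7.29
cv = 0.27 * 7.29 / 118
cv = 0.01668 m^2/day


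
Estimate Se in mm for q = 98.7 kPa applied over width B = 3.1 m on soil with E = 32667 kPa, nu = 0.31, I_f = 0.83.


Result: 7.027 mm

Derivation:
Using Se = q * B * (1 - nu^2) * I_f / E
1 - nu^2 = 1 - 0.31^2 = 0.9039
Se = 98.7 * 3.1 * 0.9039 * 0.83 / 32667
Se = 0.007027 m
Convert to mm: Se = 0.007027 * 1000 = 7.027 mm


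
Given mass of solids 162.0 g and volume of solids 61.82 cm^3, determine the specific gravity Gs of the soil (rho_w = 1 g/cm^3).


Using Gs = m_s / (V_s * rho_w)
Since rho_w = 1 g/cm^3:
Gs = 162.0 / 61.82
Gs = 2.621


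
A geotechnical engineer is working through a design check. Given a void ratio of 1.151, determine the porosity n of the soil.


Using the relation n = e / (1 + e)
n = 1.151 / (1 + 1.151)
n = 1.151 / 2.151
n = 0.5351


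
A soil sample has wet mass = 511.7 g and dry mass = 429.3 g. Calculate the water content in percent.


Using w = (m_wet - m_dry) / m_dry * 100
m_wet - m_dry = 511.7 - 429.3 = 82.4 g
w = 82.4 / 429.3 * 100
w = 19.19 %


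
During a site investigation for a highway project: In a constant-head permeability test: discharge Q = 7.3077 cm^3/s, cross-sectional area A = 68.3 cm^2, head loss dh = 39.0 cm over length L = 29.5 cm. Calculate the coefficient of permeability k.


Result: 0.080931 cm/s

Derivation:
Compute hydraulic gradient:
i = dh / L = 39.0 / 29.5 = 1.32203
Then apply Darcy's law:
k = Q / (A * i)
k = 7.3077 / (68.3 * 1.32203)
k = 7.3077 / 90.2949
k = 0.080931 cm/s


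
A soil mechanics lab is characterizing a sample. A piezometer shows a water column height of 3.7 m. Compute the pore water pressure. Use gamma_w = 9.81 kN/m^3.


Using u = gamma_w * h_w
u = 9.81 * 3.7
u = 36.3 kPa


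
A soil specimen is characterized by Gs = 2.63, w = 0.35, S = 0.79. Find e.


Using the relation e = Gs * w / S
e = 2.63 * 0.35 / 0.79
e = 1.1652


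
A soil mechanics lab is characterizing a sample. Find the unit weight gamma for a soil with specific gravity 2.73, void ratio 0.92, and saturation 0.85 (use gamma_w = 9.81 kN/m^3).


Using gamma = gamma_w * (Gs + S*e) / (1 + e)
Numerator: Gs + S*e = 2.73 + 0.85*0.92 = 3.512
Denominator: 1 + e = 1 + 0.92 = 1.92
gamma = 9.81 * 3.512 / 1.92
gamma = 17.944 kN/m^3


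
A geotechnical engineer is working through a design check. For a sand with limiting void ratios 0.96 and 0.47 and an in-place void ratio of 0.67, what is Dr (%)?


Using Dr = (e_max - e) / (e_max - e_min) * 100
e_max - e = 0.96 - 0.67 = 0.29
e_max - e_min = 0.96 - 0.47 = 0.49
Dr = 0.29 / 0.49 * 100
Dr = 59.18 %


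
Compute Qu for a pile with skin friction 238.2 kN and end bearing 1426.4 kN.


Result: 1664.6 kN

Derivation:
Using Qu = Qf + Qb
Qu = 238.2 + 1426.4
Qu = 1664.6 kN


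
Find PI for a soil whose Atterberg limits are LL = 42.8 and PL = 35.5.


Result: 7.3

Derivation:
Using PI = LL - PL
PI = 42.8 - 35.5
PI = 7.3


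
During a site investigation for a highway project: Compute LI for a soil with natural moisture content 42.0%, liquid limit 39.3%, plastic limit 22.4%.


First compute the plasticity index:
PI = LL - PL = 39.3 - 22.4 = 16.9
Then compute the liquidity index:
LI = (w - PL) / PI
LI = (42.0 - 22.4) / 16.9
LI = 1.16


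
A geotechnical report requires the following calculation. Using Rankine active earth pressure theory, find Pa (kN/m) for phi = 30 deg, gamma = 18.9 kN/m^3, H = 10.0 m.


Result: 315.0 kN/m

Derivation:
Compute active earth pressure coefficient:
Ka = tan^2(45 - phi/2) = tan^2(30.0) = 0.333333
Compute active force:
Pa = 0.5 * Ka * gamma * H^2
Pa = 0.5 * 0.333333 * 18.9 * 10.0^2
Pa = 315.0 kN/m


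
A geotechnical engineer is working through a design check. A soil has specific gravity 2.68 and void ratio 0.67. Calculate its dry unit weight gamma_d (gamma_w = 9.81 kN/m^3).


Result: 15.743 kN/m^3

Derivation:
Using gamma_d = Gs * gamma_w / (1 + e)
gamma_d = 2.68 * 9.81 / (1 + 0.67)
gamma_d = 2.68 * 9.81 / 1.67
gamma_d = 15.743 kN/m^3


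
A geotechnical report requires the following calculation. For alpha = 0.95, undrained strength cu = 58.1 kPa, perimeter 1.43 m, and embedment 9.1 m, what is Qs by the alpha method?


Using Qs = alpha * cu * perimeter * L
Qs = 0.95 * 58.1 * 1.43 * 9.1
Qs = 718.25 kN


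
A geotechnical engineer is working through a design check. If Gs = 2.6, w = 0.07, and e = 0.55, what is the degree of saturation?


Result: 0.3309

Derivation:
Using S = Gs * w / e
S = 2.6 * 0.07 / 0.55
S = 0.3309


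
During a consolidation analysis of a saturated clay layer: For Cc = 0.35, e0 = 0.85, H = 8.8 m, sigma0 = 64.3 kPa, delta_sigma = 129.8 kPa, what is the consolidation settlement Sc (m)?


Result: 0.7988 m

Derivation:
Using Sc = Cc * H / (1 + e0) * log10((sigma0 + delta_sigma) / sigma0)
Stress ratio = (64.3 + 129.8) / 64.3 = 3.01866
log10(3.01866) = 0.479815
Cc * H / (1 + e0) = 0.35 * 8.8 / (1 + 0.85) = 1.66486
Sc = 1.66486 * 0.479815
Sc = 0.7988 m


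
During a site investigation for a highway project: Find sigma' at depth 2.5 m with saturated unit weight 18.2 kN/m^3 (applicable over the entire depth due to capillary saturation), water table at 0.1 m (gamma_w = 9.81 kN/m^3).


Total stress = gamma_sat * depth
sigma = 18.2 * 2.5 = 45.5 kPa
Pore water pressure u = gamma_w * (depth - d_wt)
u = 9.81 * (2.5 - 0.1) = 23.544 kPa
Effective stress = sigma - u
sigma' = 45.5 - 23.544 = 21.96 kPa


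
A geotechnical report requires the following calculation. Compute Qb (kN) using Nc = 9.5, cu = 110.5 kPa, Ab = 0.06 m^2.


Using Qb = Nc * cu * Ab
Qb = 9.5 * 110.5 * 0.06
Qb = 62.98 kN


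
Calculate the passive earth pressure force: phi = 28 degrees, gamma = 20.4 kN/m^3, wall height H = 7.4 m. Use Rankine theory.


Compute passive earth pressure coefficient:
Kp = tan^2(45 + phi/2) = tan^2(59.0) = 2.769826
Compute passive force:
Pp = 0.5 * Kp * gamma * H^2
Pp = 0.5 * 2.769826 * 20.4 * 7.4^2
Pp = 1547.09 kN/m


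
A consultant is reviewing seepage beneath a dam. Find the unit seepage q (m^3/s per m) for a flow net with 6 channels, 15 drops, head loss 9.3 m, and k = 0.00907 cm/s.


Convert k to m/s for unit consistency with H:
k = 0.00907 cm/s = 0.00907 / 100 m/s = 9.07e-05 m/s
Using q = k * H * Nf / Nd
Nf / Nd = 6 / 15 = 0.4
q = 9.07e-05 * 9.3 * 0.4
q = 0.0003374 m^3/s per m


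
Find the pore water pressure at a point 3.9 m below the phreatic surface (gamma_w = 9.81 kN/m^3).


Result: 38.26 kPa

Derivation:
Using u = gamma_w * h_w
u = 9.81 * 3.9
u = 38.26 kPa


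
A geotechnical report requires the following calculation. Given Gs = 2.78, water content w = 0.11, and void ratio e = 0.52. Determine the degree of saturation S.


Using S = Gs * w / e
S = 2.78 * 0.11 / 0.52
S = 0.5881


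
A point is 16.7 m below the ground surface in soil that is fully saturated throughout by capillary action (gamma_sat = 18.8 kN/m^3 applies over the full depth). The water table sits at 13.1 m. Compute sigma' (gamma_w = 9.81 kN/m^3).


Total stress = gamma_sat * depth
sigma = 18.8 * 16.7 = 313.96 kPa
Pore water pressure u = gamma_w * (depth - d_wt)
u = 9.81 * (16.7 - 13.1) = 35.316 kPa
Effective stress = sigma - u
sigma' = 313.96 - 35.316 = 278.64 kPa


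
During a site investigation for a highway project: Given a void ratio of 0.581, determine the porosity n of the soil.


Using the relation n = e / (1 + e)
n = 0.581 / (1 + 0.581)
n = 0.581 / 1.581
n = 0.3675


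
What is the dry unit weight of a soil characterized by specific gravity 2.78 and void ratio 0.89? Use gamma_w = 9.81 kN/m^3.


Using gamma_d = Gs * gamma_w / (1 + e)
gamma_d = 2.78 * 9.81 / (1 + 0.89)
gamma_d = 2.78 * 9.81 / 1.89
gamma_d = 14.43 kN/m^3


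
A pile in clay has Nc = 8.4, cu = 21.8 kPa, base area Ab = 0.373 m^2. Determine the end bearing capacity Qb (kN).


Using Qb = Nc * cu * Ab
Qb = 8.4 * 21.8 * 0.373
Qb = 68.3 kN


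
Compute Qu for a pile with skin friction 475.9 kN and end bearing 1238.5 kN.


Result: 1714.4 kN

Derivation:
Using Qu = Qf + Qb
Qu = 475.9 + 1238.5
Qu = 1714.4 kN


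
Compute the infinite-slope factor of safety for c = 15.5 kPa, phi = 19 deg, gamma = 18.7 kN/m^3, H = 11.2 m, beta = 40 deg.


Using Fs = c / (gamma*H*sin(beta)*cos(beta)) + tan(phi)/tan(beta)
Cohesion contribution = 15.5 / (18.7*11.2*sin(40)*cos(40))
Cohesion contribution = 0.150297
Friction contribution = tan(19)/tan(40) = 0.410354
Fs = 0.150297 + 0.410354
Fs = 0.561


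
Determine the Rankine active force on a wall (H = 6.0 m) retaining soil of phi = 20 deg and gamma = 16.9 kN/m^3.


Compute active earth pressure coefficient:
Ka = tan^2(45 - phi/2) = tan^2(35.0) = 0.490291
Compute active force:
Pa = 0.5 * Ka * gamma * H^2
Pa = 0.5 * 0.490291 * 16.9 * 6.0^2
Pa = 149.15 kN/m


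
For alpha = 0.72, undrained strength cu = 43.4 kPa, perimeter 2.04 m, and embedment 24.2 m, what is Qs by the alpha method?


Result: 1542.65 kN

Derivation:
Using Qs = alpha * cu * perimeter * L
Qs = 0.72 * 43.4 * 2.04 * 24.2
Qs = 1542.65 kN


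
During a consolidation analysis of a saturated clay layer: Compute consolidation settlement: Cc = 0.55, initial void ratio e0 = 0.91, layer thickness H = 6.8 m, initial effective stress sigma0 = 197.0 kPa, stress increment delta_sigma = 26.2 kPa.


Using Sc = Cc * H / (1 + e0) * log10((sigma0 + delta_sigma) / sigma0)
Stress ratio = (197.0 + 26.2) / 197.0 = 1.13299
log10(1.13299) = 0.054228
Cc * H / (1 + e0) = 0.55 * 6.8 / (1 + 0.91) = 1.95812
Sc = 1.95812 * 0.054228
Sc = 0.1062 m


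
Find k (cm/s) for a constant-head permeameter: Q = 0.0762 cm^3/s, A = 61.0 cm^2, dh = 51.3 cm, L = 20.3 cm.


Compute hydraulic gradient:
i = dh / L = 51.3 / 20.3 = 2.52709
Then apply Darcy's law:
k = Q / (A * i)
k = 0.0762 / (61.0 * 2.52709)
k = 0.0762 / 154.153
k = 0.000494 cm/s


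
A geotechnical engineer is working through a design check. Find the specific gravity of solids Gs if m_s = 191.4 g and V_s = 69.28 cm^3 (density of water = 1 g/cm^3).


Using Gs = m_s / (V_s * rho_w)
Since rho_w = 1 g/cm^3:
Gs = 191.4 / 69.28
Gs = 2.763


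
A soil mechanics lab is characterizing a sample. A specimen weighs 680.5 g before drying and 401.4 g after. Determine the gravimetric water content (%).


Result: 69.53 %

Derivation:
Using w = (m_wet - m_dry) / m_dry * 100
m_wet - m_dry = 680.5 - 401.4 = 279.1 g
w = 279.1 / 401.4 * 100
w = 69.53 %


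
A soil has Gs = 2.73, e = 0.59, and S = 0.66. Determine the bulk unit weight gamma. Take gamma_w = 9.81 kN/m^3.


Result: 19.246 kN/m^3

Derivation:
Using gamma = gamma_w * (Gs + S*e) / (1 + e)
Numerator: Gs + S*e = 2.73 + 0.66*0.59 = 3.1194
Denominator: 1 + e = 1 + 0.59 = 1.59
gamma = 9.81 * 3.1194 / 1.59
gamma = 19.246 kN/m^3


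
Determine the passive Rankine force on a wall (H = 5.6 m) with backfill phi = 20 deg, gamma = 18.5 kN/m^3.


Compute passive earth pressure coefficient:
Kp = tan^2(45 + phi/2) = tan^2(55.0) = 2.039607
Compute passive force:
Pp = 0.5 * Kp * gamma * H^2
Pp = 0.5 * 2.039607 * 18.5 * 5.6^2
Pp = 591.65 kN/m


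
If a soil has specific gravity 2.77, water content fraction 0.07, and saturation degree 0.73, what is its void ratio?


Result: 0.2656

Derivation:
Using the relation e = Gs * w / S
e = 2.77 * 0.07 / 0.73
e = 0.2656


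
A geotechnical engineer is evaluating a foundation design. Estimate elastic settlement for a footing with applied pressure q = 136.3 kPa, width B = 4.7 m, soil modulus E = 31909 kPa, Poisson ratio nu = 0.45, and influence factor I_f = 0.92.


Using Se = q * B * (1 - nu^2) * I_f / E
1 - nu^2 = 1 - 0.45^2 = 0.7975
Se = 136.3 * 4.7 * 0.7975 * 0.92 / 31909
Se = 0.014730 m
Convert to mm: Se = 0.014730 * 1000 = 14.73 mm


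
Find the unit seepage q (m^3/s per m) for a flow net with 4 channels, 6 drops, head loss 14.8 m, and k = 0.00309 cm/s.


Result: 0.0003049 m^3/s per m

Derivation:
Convert k to m/s for unit consistency with H:
k = 0.00309 cm/s = 0.00309 / 100 m/s = 3.09e-05 m/s
Using q = k * H * Nf / Nd
Nf / Nd = 4 / 6 = 0.6667
q = 3.09e-05 * 14.8 * 0.6667
q = 0.0003049 m^3/s per m


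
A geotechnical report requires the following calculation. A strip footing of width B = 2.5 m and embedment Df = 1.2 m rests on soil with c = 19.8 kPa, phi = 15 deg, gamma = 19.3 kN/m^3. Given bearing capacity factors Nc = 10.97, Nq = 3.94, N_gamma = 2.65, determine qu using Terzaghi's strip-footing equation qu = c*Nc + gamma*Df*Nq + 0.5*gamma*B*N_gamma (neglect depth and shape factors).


Compute qu = c*Nc + gamma*Df*Nq + 0.5*gamma*B*N_gamma
Term 1: 19.8 * 10.97 = 217.206
Term 2: 19.3 * 1.2 * 3.94 = 91.2504
Term 3: 0.5 * 19.3 * 2.5 * 2.65 = 63.93125
qu = 217.206 + 91.2504 + 63.93125
qu = 372.39 kPa


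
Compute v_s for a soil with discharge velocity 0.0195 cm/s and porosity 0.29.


Using v_s = v_d / n
v_s = 0.0195 / 0.29
v_s = 0.06724 cm/s


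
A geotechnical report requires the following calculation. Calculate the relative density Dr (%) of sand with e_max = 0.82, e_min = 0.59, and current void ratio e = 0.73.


Using Dr = (e_max - e) / (e_max - e_min) * 100
e_max - e = 0.82 - 0.73 = 0.09
e_max - e_min = 0.82 - 0.59 = 0.23
Dr = 0.09 / 0.23 * 100
Dr = 39.13 %


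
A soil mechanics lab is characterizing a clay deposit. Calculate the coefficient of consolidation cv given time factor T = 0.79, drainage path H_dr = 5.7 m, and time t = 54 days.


Using cv = T * H_dr^2 / t
H_dr^2 = 5.7^2 = 32.49
cv = 0.79 * 32.49 / 54
cv = 0.47532 m^2/day


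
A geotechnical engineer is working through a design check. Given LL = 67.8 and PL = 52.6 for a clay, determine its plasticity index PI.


Using PI = LL - PL
PI = 67.8 - 52.6
PI = 15.2


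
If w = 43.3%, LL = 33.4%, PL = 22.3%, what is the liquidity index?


First compute the plasticity index:
PI = LL - PL = 33.4 - 22.3 = 11.1
Then compute the liquidity index:
LI = (w - PL) / PI
LI = (43.3 - 22.3) / 11.1
LI = 1.892


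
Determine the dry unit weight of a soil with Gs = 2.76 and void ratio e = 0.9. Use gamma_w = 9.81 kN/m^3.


Using gamma_d = Gs * gamma_w / (1 + e)
gamma_d = 2.76 * 9.81 / (1 + 0.9)
gamma_d = 2.76 * 9.81 / 1.9
gamma_d = 14.25 kN/m^3


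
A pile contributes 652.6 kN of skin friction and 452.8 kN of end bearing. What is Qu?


Using Qu = Qf + Qb
Qu = 652.6 + 452.8
Qu = 1105.4 kN


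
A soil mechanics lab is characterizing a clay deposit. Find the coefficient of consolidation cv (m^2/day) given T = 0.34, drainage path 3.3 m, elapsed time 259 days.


Using cv = T * H_dr^2 / t
H_dr^2 = 3.3^2 = 10.89
cv = 0.34 * 10.89 / 259
cv = 0.0143 m^2/day


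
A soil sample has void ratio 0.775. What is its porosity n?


Using the relation n = e / (1 + e)
n = 0.775 / (1 + 0.775)
n = 0.775 / 1.775
n = 0.4366


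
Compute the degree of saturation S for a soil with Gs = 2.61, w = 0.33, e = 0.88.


Using S = Gs * w / e
S = 2.61 * 0.33 / 0.88
S = 0.9787


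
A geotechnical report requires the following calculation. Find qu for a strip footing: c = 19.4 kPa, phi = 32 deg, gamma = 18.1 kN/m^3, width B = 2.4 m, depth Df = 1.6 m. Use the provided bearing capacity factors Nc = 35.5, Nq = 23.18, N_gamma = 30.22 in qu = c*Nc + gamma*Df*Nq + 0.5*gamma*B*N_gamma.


Compute qu = c*Nc + gamma*Df*Nq + 0.5*gamma*B*N_gamma
Term 1: 19.4 * 35.5 = 688.7
Term 2: 18.1 * 1.6 * 23.18 = 671.2928
Term 3: 0.5 * 18.1 * 2.4 * 30.22 = 656.3784
qu = 688.7 + 671.2928 + 656.3784
qu = 2016.37 kPa


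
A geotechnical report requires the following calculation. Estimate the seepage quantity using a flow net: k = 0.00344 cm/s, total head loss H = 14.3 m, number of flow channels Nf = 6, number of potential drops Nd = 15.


Result: 0.0001968 m^3/s per m

Derivation:
Convert k to m/s for unit consistency with H:
k = 0.00344 cm/s = 0.00344 / 100 m/s = 3.44e-05 m/s
Using q = k * H * Nf / Nd
Nf / Nd = 6 / 15 = 0.4
q = 3.44e-05 * 14.3 * 0.4
q = 0.0001968 m^3/s per m


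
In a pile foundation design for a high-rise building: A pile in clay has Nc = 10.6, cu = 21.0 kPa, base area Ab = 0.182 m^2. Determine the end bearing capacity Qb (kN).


Result: 40.51 kN

Derivation:
Using Qb = Nc * cu * Ab
Qb = 10.6 * 21.0 * 0.182
Qb = 40.51 kN


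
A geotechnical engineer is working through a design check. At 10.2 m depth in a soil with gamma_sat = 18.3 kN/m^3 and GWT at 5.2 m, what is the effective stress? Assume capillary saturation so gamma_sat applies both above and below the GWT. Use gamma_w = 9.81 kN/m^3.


Total stress = gamma_sat * depth
sigma = 18.3 * 10.2 = 186.66 kPa
Pore water pressure u = gamma_w * (depth - d_wt)
u = 9.81 * (10.2 - 5.2) = 49.05 kPa
Effective stress = sigma - u
sigma' = 186.66 - 49.05 = 137.61 kPa


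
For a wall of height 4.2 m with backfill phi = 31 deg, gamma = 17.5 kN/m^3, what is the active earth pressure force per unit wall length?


Result: 49.41 kN/m

Derivation:
Compute active earth pressure coefficient:
Ka = tan^2(45 - phi/2) = tan^2(29.5) = 0.320099
Compute active force:
Pa = 0.5 * Ka * gamma * H^2
Pa = 0.5 * 0.320099 * 17.5 * 4.2^2
Pa = 49.41 kN/m


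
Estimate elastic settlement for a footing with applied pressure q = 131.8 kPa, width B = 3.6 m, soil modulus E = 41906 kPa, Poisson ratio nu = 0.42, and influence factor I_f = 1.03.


Result: 9.605 mm

Derivation:
Using Se = q * B * (1 - nu^2) * I_f / E
1 - nu^2 = 1 - 0.42^2 = 0.8236
Se = 131.8 * 3.6 * 0.8236 * 1.03 / 41906
Se = 0.009605 m
Convert to mm: Se = 0.009605 * 1000 = 9.605 mm


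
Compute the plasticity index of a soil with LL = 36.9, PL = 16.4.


Using PI = LL - PL
PI = 36.9 - 16.4
PI = 20.5


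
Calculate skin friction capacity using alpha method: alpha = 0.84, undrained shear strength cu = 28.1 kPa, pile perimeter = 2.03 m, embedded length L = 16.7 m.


Using Qs = alpha * cu * perimeter * L
Qs = 0.84 * 28.1 * 2.03 * 16.7
Qs = 800.2 kN


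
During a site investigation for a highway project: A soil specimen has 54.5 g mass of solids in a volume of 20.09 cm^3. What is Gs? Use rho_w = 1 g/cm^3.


Result: 2.713

Derivation:
Using Gs = m_s / (V_s * rho_w)
Since rho_w = 1 g/cm^3:
Gs = 54.5 / 20.09
Gs = 2.713


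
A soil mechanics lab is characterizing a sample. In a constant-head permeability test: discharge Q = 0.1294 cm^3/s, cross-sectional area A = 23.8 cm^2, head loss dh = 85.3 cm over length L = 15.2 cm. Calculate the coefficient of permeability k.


Compute hydraulic gradient:
i = dh / L = 85.3 / 15.2 = 5.61184
Then apply Darcy's law:
k = Q / (A * i)
k = 0.1294 / (23.8 * 5.61184)
k = 0.1294 / 133.562
k = 0.000969 cm/s


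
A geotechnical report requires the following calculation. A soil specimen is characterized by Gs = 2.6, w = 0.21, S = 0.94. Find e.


Using the relation e = Gs * w / S
e = 2.6 * 0.21 / 0.94
e = 0.5809


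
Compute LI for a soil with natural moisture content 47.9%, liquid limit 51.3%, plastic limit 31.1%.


Result: 0.832

Derivation:
First compute the plasticity index:
PI = LL - PL = 51.3 - 31.1 = 20.2
Then compute the liquidity index:
LI = (w - PL) / PI
LI = (47.9 - 31.1) / 20.2
LI = 0.832


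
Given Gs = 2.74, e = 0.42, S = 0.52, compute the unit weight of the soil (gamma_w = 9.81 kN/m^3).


Result: 20.438 kN/m^3

Derivation:
Using gamma = gamma_w * (Gs + S*e) / (1 + e)
Numerator: Gs + S*e = 2.74 + 0.52*0.42 = 2.9584
Denominator: 1 + e = 1 + 0.42 = 1.42
gamma = 9.81 * 2.9584 / 1.42
gamma = 20.438 kN/m^3


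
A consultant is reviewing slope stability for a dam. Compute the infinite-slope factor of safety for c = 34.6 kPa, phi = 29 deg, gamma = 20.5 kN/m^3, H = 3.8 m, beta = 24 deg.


Result: 2.44

Derivation:
Using Fs = c / (gamma*H*sin(beta)*cos(beta)) + tan(phi)/tan(beta)
Cohesion contribution = 34.6 / (20.5*3.8*sin(24)*cos(24))
Cohesion contribution = 1.19535
Friction contribution = tan(29)/tan(24) = 1.245
Fs = 1.19535 + 1.245
Fs = 2.44


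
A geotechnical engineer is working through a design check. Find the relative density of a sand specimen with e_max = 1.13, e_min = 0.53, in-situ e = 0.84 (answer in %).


Using Dr = (e_max - e) / (e_max - e_min) * 100
e_max - e = 1.13 - 0.84 = 0.29
e_max - e_min = 1.13 - 0.53 = 0.6
Dr = 0.29 / 0.6 * 100
Dr = 48.33 %


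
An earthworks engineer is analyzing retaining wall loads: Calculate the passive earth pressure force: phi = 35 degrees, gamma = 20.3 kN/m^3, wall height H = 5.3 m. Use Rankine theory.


Compute passive earth pressure coefficient:
Kp = tan^2(45 + phi/2) = tan^2(62.5) = 3.690172
Compute passive force:
Pp = 0.5 * Kp * gamma * H^2
Pp = 0.5 * 3.690172 * 20.3 * 5.3^2
Pp = 1052.12 kN/m


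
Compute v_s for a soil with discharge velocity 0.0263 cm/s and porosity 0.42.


Result: 0.06262 cm/s

Derivation:
Using v_s = v_d / n
v_s = 0.0263 / 0.42
v_s = 0.06262 cm/s


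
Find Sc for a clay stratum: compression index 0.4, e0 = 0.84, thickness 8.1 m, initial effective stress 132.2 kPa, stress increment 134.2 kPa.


Using Sc = Cc * H / (1 + e0) * log10((sigma0 + delta_sigma) / sigma0)
Stress ratio = (132.2 + 134.2) / 132.2 = 2.01513
log10(2.01513) = 0.304303
Cc * H / (1 + e0) = 0.4 * 8.1 / (1 + 0.84) = 1.76087
Sc = 1.76087 * 0.304303
Sc = 0.5358 m


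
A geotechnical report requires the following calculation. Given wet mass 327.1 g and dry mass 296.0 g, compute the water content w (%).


Using w = (m_wet - m_dry) / m_dry * 100
m_wet - m_dry = 327.1 - 296.0 = 31.1 g
w = 31.1 / 296.0 * 100
w = 10.51 %


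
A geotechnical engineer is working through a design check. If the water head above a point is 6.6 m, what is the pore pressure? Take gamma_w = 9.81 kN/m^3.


Result: 64.75 kPa

Derivation:
Using u = gamma_w * h_w
u = 9.81 * 6.6
u = 64.75 kPa


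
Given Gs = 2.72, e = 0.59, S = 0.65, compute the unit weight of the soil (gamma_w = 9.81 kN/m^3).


Using gamma = gamma_w * (Gs + S*e) / (1 + e)
Numerator: Gs + S*e = 2.72 + 0.65*0.59 = 3.1035
Denominator: 1 + e = 1 + 0.59 = 1.59
gamma = 9.81 * 3.1035 / 1.59
gamma = 19.148 kN/m^3


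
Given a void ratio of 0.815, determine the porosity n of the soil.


Using the relation n = e / (1 + e)
n = 0.815 / (1 + 0.815)
n = 0.815 / 1.815
n = 0.449


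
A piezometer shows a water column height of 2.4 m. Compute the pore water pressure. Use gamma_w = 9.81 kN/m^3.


Result: 23.54 kPa

Derivation:
Using u = gamma_w * h_w
u = 9.81 * 2.4
u = 23.54 kPa


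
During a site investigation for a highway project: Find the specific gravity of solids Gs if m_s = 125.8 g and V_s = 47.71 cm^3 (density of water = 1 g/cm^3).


Using Gs = m_s / (V_s * rho_w)
Since rho_w = 1 g/cm^3:
Gs = 125.8 / 47.71
Gs = 2.637


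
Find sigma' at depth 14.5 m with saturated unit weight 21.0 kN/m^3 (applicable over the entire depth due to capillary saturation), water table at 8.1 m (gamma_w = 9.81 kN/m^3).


Result: 241.72 kPa

Derivation:
Total stress = gamma_sat * depth
sigma = 21.0 * 14.5 = 304.5 kPa
Pore water pressure u = gamma_w * (depth - d_wt)
u = 9.81 * (14.5 - 8.1) = 62.784 kPa
Effective stress = sigma - u
sigma' = 304.5 - 62.784 = 241.72 kPa


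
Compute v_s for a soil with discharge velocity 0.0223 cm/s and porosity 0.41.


Result: 0.05439 cm/s

Derivation:
Using v_s = v_d / n
v_s = 0.0223 / 0.41
v_s = 0.05439 cm/s


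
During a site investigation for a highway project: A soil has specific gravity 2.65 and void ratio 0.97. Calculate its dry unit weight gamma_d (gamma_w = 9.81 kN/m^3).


Using gamma_d = Gs * gamma_w / (1 + e)
gamma_d = 2.65 * 9.81 / (1 + 0.97)
gamma_d = 2.65 * 9.81 / 1.97
gamma_d = 13.196 kN/m^3


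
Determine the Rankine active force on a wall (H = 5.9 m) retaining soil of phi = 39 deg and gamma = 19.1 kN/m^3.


Compute active earth pressure coefficient:
Ka = tan^2(45 - phi/2) = tan^2(25.5) = 0.227506
Compute active force:
Pa = 0.5 * Ka * gamma * H^2
Pa = 0.5 * 0.227506 * 19.1 * 5.9^2
Pa = 75.63 kN/m


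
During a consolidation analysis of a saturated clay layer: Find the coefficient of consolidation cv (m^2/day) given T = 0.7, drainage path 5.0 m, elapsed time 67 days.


Result: 0.26119 m^2/day

Derivation:
Using cv = T * H_dr^2 / t
H_dr^2 = 5.0^2 = 25.0
cv = 0.7 * 25.0 / 67
cv = 0.26119 m^2/day


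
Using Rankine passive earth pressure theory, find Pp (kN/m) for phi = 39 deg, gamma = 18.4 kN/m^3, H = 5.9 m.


Result: 1407.67 kN/m

Derivation:
Compute passive earth pressure coefficient:
Kp = tan^2(45 + phi/2) = tan^2(64.5) = 4.395495
Compute passive force:
Pp = 0.5 * Kp * gamma * H^2
Pp = 0.5 * 4.395495 * 18.4 * 5.9^2
Pp = 1407.67 kN/m


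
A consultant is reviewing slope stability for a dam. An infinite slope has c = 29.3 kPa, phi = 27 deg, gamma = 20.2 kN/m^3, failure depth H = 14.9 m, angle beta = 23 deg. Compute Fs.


Using Fs = c / (gamma*H*sin(beta)*cos(beta)) + tan(phi)/tan(beta)
Cohesion contribution = 29.3 / (20.2*14.9*sin(23)*cos(23))
Cohesion contribution = 0.270661
Friction contribution = tan(27)/tan(23) = 1.20037
Fs = 0.270661 + 1.20037
Fs = 1.471


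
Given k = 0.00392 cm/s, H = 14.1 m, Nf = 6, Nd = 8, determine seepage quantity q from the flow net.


Result: 0.0004145 m^3/s per m

Derivation:
Convert k to m/s for unit consistency with H:
k = 0.00392 cm/s = 0.00392 / 100 m/s = 3.92e-05 m/s
Using q = k * H * Nf / Nd
Nf / Nd = 6 / 8 = 0.75
q = 3.92e-05 * 14.1 * 0.75
q = 0.0004145 m^3/s per m


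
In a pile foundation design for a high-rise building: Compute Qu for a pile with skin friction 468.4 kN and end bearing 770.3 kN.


Result: 1238.7 kN

Derivation:
Using Qu = Qf + Qb
Qu = 468.4 + 770.3
Qu = 1238.7 kN


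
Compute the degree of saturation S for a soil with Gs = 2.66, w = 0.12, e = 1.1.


Result: 0.2902

Derivation:
Using S = Gs * w / e
S = 2.66 * 0.12 / 1.1
S = 0.2902


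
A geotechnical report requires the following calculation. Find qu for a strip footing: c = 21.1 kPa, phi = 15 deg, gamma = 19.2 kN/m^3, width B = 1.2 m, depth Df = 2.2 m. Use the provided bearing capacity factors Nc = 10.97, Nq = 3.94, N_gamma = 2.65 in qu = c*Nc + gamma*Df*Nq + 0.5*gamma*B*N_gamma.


Compute qu = c*Nc + gamma*Df*Nq + 0.5*gamma*B*N_gamma
Term 1: 21.1 * 10.97 = 231.467
Term 2: 19.2 * 2.2 * 3.94 = 166.4256
Term 3: 0.5 * 19.2 * 1.2 * 2.65 = 30.528
qu = 231.467 + 166.4256 + 30.528
qu = 428.42 kPa


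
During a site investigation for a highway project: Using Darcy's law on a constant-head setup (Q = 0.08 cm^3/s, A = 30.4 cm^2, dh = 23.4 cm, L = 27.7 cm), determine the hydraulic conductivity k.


Result: 0.003115 cm/s

Derivation:
Compute hydraulic gradient:
i = dh / L = 23.4 / 27.7 = 0.844765
Then apply Darcy's law:
k = Q / (A * i)
k = 0.08 / (30.4 * 0.844765)
k = 0.08 / 25.6809
k = 0.003115 cm/s


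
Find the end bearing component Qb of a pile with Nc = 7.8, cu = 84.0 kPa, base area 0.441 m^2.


Result: 288.94 kN

Derivation:
Using Qb = Nc * cu * Ab
Qb = 7.8 * 84.0 * 0.441
Qb = 288.94 kN


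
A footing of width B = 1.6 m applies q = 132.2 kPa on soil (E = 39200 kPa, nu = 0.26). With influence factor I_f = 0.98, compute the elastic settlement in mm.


Result: 4.931 mm

Derivation:
Using Se = q * B * (1 - nu^2) * I_f / E
1 - nu^2 = 1 - 0.26^2 = 0.9324
Se = 132.2 * 1.6 * 0.9324 * 0.98 / 39200
Se = 0.004931 m
Convert to mm: Se = 0.004931 * 1000 = 4.931 mm


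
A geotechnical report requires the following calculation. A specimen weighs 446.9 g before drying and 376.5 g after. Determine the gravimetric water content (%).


Using w = (m_wet - m_dry) / m_dry * 100
m_wet - m_dry = 446.9 - 376.5 = 70.4 g
w = 70.4 / 376.5 * 100
w = 18.7 %


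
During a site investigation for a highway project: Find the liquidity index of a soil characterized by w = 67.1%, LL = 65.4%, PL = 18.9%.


First compute the plasticity index:
PI = LL - PL = 65.4 - 18.9 = 46.5
Then compute the liquidity index:
LI = (w - PL) / PI
LI = (67.1 - 18.9) / 46.5
LI = 1.037


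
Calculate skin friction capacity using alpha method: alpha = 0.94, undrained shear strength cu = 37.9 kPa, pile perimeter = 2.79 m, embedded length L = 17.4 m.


Using Qs = alpha * cu * perimeter * L
Qs = 0.94 * 37.9 * 2.79 * 17.4
Qs = 1729.5 kN


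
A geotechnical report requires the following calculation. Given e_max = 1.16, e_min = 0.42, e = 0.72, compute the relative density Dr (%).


Using Dr = (e_max - e) / (e_max - e_min) * 100
e_max - e = 1.16 - 0.72 = 0.44
e_max - e_min = 1.16 - 0.42 = 0.74
Dr = 0.44 / 0.74 * 100
Dr = 59.46 %


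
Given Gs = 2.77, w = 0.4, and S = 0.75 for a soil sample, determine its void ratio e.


Result: 1.4773

Derivation:
Using the relation e = Gs * w / S
e = 2.77 * 0.4 / 0.75
e = 1.4773


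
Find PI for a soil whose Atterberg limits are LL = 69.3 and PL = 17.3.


Using PI = LL - PL
PI = 69.3 - 17.3
PI = 52.0


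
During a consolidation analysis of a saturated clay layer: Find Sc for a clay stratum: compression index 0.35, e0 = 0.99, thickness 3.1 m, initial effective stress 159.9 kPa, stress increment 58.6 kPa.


Using Sc = Cc * H / (1 + e0) * log10((sigma0 + delta_sigma) / sigma0)
Stress ratio = (159.9 + 58.6) / 159.9 = 1.36648
log10(1.36648) = 0.135603
Cc * H / (1 + e0) = 0.35 * 3.1 / (1 + 0.99) = 0.545226
Sc = 0.545226 * 0.135603
Sc = 0.0739 m


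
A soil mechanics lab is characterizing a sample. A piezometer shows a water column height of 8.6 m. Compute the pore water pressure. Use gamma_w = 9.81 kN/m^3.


Using u = gamma_w * h_w
u = 9.81 * 8.6
u = 84.37 kPa


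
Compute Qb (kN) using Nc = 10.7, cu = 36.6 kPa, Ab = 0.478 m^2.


Using Qb = Nc * cu * Ab
Qb = 10.7 * 36.6 * 0.478
Qb = 187.19 kN


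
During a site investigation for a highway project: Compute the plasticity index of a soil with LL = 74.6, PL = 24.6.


Using PI = LL - PL
PI = 74.6 - 24.6
PI = 50.0


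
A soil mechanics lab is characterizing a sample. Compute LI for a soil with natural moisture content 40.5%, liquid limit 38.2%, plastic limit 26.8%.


First compute the plasticity index:
PI = LL - PL = 38.2 - 26.8 = 11.4
Then compute the liquidity index:
LI = (w - PL) / PI
LI = (40.5 - 26.8) / 11.4
LI = 1.202


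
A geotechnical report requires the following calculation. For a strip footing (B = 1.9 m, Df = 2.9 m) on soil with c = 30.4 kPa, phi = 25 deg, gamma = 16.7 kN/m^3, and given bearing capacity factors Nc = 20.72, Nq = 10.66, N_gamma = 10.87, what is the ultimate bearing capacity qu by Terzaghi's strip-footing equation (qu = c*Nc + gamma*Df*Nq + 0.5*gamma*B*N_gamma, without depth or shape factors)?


Compute qu = c*Nc + gamma*Df*Nq + 0.5*gamma*B*N_gamma
Term 1: 30.4 * 20.72 = 629.888
Term 2: 16.7 * 2.9 * 10.66 = 516.2638
Term 3: 0.5 * 16.7 * 1.9 * 10.87 = 172.45255
qu = 629.888 + 516.2638 + 172.45255
qu = 1318.6 kPa


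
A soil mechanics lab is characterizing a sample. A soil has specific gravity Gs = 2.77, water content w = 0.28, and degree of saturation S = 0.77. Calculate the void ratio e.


Using the relation e = Gs * w / S
e = 2.77 * 0.28 / 0.77
e = 1.0073


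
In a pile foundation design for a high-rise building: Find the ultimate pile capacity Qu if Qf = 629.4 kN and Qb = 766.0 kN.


Using Qu = Qf + Qb
Qu = 629.4 + 766.0
Qu = 1395.4 kN


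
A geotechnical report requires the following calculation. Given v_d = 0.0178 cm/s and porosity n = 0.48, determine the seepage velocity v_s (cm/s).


Result: 0.03708 cm/s

Derivation:
Using v_s = v_d / n
v_s = 0.0178 / 0.48
v_s = 0.03708 cm/s


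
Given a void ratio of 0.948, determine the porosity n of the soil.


Using the relation n = e / (1 + e)
n = 0.948 / (1 + 0.948)
n = 0.948 / 1.948
n = 0.4867


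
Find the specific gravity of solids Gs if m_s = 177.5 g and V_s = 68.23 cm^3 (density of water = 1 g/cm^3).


Using Gs = m_s / (V_s * rho_w)
Since rho_w = 1 g/cm^3:
Gs = 177.5 / 68.23
Gs = 2.601


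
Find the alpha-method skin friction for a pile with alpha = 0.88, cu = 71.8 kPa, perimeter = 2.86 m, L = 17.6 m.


Result: 3180.43 kN

Derivation:
Using Qs = alpha * cu * perimeter * L
Qs = 0.88 * 71.8 * 2.86 * 17.6
Qs = 3180.43 kN


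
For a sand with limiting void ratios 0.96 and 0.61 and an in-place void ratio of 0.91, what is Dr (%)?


Using Dr = (e_max - e) / (e_max - e_min) * 100
e_max - e = 0.96 - 0.91 = 0.05
e_max - e_min = 0.96 - 0.61 = 0.35
Dr = 0.05 / 0.35 * 100
Dr = 14.29 %


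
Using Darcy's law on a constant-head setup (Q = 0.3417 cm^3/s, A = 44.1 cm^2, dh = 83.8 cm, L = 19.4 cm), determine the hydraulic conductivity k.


Compute hydraulic gradient:
i = dh / L = 83.8 / 19.4 = 4.31959
Then apply Darcy's law:
k = Q / (A * i)
k = 0.3417 / (44.1 * 4.31959)
k = 0.3417 / 190.494
k = 0.001794 cm/s


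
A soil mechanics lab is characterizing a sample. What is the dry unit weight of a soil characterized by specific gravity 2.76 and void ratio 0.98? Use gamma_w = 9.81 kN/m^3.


Result: 13.675 kN/m^3

Derivation:
Using gamma_d = Gs * gamma_w / (1 + e)
gamma_d = 2.76 * 9.81 / (1 + 0.98)
gamma_d = 2.76 * 9.81 / 1.98
gamma_d = 13.675 kN/m^3
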